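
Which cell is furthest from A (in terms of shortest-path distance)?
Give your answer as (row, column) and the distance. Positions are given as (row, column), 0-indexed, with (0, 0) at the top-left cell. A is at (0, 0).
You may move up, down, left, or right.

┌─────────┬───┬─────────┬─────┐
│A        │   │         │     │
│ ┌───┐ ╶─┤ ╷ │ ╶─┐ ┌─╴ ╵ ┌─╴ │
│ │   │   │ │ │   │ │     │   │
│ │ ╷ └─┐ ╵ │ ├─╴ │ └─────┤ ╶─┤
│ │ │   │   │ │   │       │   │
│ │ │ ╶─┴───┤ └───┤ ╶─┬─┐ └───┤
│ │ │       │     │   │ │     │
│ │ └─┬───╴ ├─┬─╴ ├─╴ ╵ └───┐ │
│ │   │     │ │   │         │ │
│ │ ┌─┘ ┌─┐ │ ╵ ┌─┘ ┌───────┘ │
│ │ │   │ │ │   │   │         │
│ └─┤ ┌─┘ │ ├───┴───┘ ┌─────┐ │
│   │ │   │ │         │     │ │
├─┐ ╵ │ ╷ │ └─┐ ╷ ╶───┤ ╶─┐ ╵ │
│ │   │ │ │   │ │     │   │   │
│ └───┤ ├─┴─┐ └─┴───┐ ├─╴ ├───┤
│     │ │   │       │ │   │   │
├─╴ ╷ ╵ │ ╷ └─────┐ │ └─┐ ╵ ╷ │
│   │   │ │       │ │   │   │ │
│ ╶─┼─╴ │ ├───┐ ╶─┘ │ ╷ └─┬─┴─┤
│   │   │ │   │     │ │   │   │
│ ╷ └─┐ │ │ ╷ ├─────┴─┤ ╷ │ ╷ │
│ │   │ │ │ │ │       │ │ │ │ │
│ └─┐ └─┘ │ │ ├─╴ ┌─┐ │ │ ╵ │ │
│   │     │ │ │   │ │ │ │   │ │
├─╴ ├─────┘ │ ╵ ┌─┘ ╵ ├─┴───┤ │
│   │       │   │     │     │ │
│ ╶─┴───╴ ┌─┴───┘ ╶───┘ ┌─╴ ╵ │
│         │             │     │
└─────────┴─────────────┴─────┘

Computing BFS distances from A to all cells:
Furthest cell: (2, 14)
Distance: 126 steps

Path from A to the furthest cell:

┌─────────┬───┬─────────┬─────┐
│A        │   │    ↱ → ↓│↱ → ↓│
│ ┌───┐ ╶─┤ ╷ │ ╶─┐ ┌─╴ ╵ ┌─╴ │
│↓│   │   │ │ │   │↑│  ↳ ↑│↓ ↲│
│ │ ╷ └─┐ ╵ │ ├─╴ │ └─────┤ ╶─┤
│↓│ │   │   │ │   │↑ ← ← ↰│↳ B│
│ │ │ ╶─┴───┤ └───┤ ╶─┬─┐ └───┤
│↓│ │       │     │   │ │↑ ← ↰│
│ │ └─┬───╴ ├─┬─╴ ├─╴ ╵ └───┐ │
│↓│   │↱ → ↓│ │   │         │↑│
│ │ ┌─┘ ┌─┐ │ ╵ ┌─┘ ┌───────┘ │
│↓│ │↱ ↑│ │↓│   │   │↱ → → → ↑│
│ └─┤ ┌─┘ │ ├───┴───┘ ┌─────┐ │
│↳ ↓│↑│   │↓│    ↱ → ↑│     │ │
├─┐ ╵ │ ╷ │ └─┐ ╷ ╶───┤ ╶─┐ ╵ │
│ │↳ ↑│ │ │↳ ↓│ │↑ ← ↰│   │   │
│ └───┤ ├─┴─┐ └─┴───┐ ├─╴ ├───┤
│     │ │↓ ↰│↳ → → ↓│↑│   │   │
├─╴ ╷ ╵ │ ╷ └─────┐ │ └─┐ ╵ ╷ │
│   │   │↓│↑ ← ↰  │↓│↑ ↰│   │ │
│ ╶─┼─╴ │ ├───┐ ╶─┘ │ ╷ └─┬─┴─┤
│↓ ↰│   │↓│↱ ↓│↑ ← ↲│ │↑ ↰│↓ ↰│
│ ╷ └─┐ │ │ ╷ ├─────┴─┤ ╷ │ ╷ │
│↓│↑ ↰│ │↓│↑│↓│  ↱ → ↓│ │↑│↓│↑│
│ └─┐ └─┘ │ │ ├─╴ ┌─┐ │ │ ╵ │ │
│↳ ↓│↑ ← ↲│↑│↓│↱ ↑│ │↓│ │↑ ↲│↑│
├─╴ ├─────┘ │ ╵ ┌─┘ ╵ ├─┴───┤ │
│↓ ↲│    ↱ ↑│↳ ↑│↓ ← ↲│↱ → ↓│↑│
│ ╶─┴───╴ ┌─┴───┘ ╶───┘ ┌─╴ ╵ │
│↳ → → → ↑│      ↳ → → ↑│  ↳ ↑│
└─────────┴─────────────┴─────┘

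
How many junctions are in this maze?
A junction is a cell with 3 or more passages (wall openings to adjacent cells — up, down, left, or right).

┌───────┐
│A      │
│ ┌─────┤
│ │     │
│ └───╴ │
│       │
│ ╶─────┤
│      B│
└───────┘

Checking each cell for number of passages:

Junctions found (3+ passages):
  (2, 0): 3 passages
Total junctions: 1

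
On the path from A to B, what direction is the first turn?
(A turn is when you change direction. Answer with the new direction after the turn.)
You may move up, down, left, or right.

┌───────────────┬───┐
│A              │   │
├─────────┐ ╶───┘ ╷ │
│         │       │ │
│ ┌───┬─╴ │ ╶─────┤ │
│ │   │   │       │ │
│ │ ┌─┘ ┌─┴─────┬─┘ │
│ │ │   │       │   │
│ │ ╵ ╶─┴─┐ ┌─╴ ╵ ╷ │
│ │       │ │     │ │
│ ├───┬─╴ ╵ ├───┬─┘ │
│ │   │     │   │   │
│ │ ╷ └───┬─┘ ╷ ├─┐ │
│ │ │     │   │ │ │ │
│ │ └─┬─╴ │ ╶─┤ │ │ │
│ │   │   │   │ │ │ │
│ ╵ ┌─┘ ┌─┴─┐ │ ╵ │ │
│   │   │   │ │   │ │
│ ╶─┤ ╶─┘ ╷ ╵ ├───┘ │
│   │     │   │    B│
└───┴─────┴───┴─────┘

Directions: right, right, right, right, right, down, right, right, right, up, right, down, down, down, down, down, down, down, down, down
First turn direction: down

Solution:

┌───────────────┬───┐
│A → → → → ↓    │↱ ↓│
├─────────┐ ╶───┘ ╷ │
│         │↳ → → ↑│↓│
│ ┌───┬─╴ │ ╶─────┤ │
│ │   │   │       │↓│
│ │ ┌─┘ ┌─┴─────┬─┘ │
│ │ │   │       │  ↓│
│ │ ╵ ╶─┴─┐ ┌─╴ ╵ ╷ │
│ │       │ │     │↓│
│ ├───┬─╴ ╵ ├───┬─┘ │
│ │   │     │   │  ↓│
│ │ ╷ └───┬─┘ ╷ ├─┐ │
│ │ │     │   │ │ │↓│
│ │ └─┬─╴ │ ╶─┤ │ │ │
│ │   │   │   │ │ │↓│
│ ╵ ┌─┘ ┌─┴─┐ │ ╵ │ │
│   │   │   │ │   │↓│
│ ╶─┤ ╶─┘ ╷ ╵ ├───┘ │
│   │     │   │    B│
└───┴─────┴───┴─────┘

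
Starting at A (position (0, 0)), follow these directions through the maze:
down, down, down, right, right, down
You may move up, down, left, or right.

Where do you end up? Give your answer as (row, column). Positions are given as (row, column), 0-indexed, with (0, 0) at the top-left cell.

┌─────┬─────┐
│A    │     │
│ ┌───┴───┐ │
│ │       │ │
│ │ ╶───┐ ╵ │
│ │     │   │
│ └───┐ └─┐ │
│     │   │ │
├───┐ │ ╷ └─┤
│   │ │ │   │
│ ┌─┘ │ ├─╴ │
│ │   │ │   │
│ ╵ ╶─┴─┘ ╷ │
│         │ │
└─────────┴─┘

Following directions step by step:
Start: (0, 0)
  down: (0, 0) → (1, 0)
  down: (1, 0) → (2, 0)
  down: (2, 0) → (3, 0)
  right: (3, 0) → (3, 1)
  right: (3, 1) → (3, 2)
  down: (3, 2) → (4, 2)
Final position: (4, 2)

Path taken:

┌─────┬─────┐
│A    │     │
│ ┌───┴───┐ │
│↓│       │ │
│ │ ╶───┐ ╵ │
│↓│     │   │
│ └───┐ └─┐ │
│↳ → ↓│   │ │
├───┐ │ ╷ └─┤
│   │B│ │   │
│ ┌─┘ │ ├─╴ │
│ │   │ │   │
│ ╵ ╶─┴─┘ ╷ │
│         │ │
└─────────┴─┘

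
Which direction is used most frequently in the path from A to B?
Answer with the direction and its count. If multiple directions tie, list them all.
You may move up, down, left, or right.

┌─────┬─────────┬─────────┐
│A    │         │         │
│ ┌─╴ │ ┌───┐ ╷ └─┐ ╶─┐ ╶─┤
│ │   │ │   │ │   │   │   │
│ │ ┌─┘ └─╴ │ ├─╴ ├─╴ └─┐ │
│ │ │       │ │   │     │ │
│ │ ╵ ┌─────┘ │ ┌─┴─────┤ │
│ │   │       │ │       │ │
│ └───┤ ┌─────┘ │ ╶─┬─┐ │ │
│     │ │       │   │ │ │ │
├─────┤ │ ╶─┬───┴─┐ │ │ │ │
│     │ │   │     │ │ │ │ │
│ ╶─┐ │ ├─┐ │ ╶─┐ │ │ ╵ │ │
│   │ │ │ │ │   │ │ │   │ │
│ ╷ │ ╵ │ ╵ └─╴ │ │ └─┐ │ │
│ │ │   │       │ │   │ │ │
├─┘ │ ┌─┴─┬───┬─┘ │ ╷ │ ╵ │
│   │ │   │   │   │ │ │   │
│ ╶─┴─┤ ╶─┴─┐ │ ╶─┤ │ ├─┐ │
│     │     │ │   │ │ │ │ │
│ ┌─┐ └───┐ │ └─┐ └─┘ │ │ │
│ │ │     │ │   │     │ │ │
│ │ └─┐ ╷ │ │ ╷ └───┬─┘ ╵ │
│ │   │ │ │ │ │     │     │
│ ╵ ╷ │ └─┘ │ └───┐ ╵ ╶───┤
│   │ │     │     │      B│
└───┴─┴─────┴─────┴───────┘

Directions: right, right, down, left, down, down, right, up, right, up, up, right, right, right, right, down, right, down, left, down, down, left, left, left, down, right, down, down, right, right, up, left, up, right, right, down, down, down, left, down, right, down, right, right, up, up, up, left, up, up, up, left, up, right, right, right, down, down, down, down, down, right, down, down, down, left, left, down, right, right
Counts: {'right': 23, 'down': 24, 'left': 11, 'up': 12}
Most common: down (24 times)

Solution:

┌─────┬─────────┬─────────┐
│A → ↓│↱ → → → ↓│         │
│ ┌─╴ │ ┌───┐ ╷ └─┐ ╶─┐ ╶─┤
│ │↓ ↲│↑│   │ │↳ ↓│   │   │
│ │ ┌─┘ └─╴ │ ├─╴ ├─╴ └─┐ │
│ │↓│↱ ↑    │ │↓ ↲│     │ │
│ │ ╵ ┌─────┘ │ ┌─┴─────┤ │
│ │↳ ↑│       │↓│↱ → → ↓│ │
│ └───┤ ┌─────┘ │ ╶─┬─┐ │ │
│     │ │↓ ← ← ↲│↑ ↰│ │↓│ │
├─────┤ │ ╶─┬───┴─┐ │ │ │ │
│     │ │↳ ↓│↱ → ↓│↑│ │↓│ │
│ ╶─┐ │ ├─┐ │ ╶─┐ │ │ ╵ │ │
│   │ │ │ │↓│↑ ↰│↓│↑│  ↓│ │
│ ╷ │ ╵ │ ╵ └─╴ │ │ └─┐ │ │
│ │ │   │  ↳ → ↑│↓│↑ ↰│↓│ │
├─┘ │ ┌─┴─┬───┬─┘ │ ╷ │ ╵ │
│   │ │   │   │↓ ↲│ │↑│↳ ↓│
│ ╶─┴─┤ ╶─┴─┐ │ ╶─┤ │ ├─┐ │
│     │     │ │↳ ↓│ │↑│ │↓│
│ ┌─┐ └───┐ │ └─┐ └─┘ │ │ │
│ │ │     │ │   │↳ → ↑│ │↓│
│ │ └─┐ ╷ │ │ ╷ └───┬─┘ ╵ │
│ │   │ │ │ │ │     │↓ ← ↲│
│ ╵ ╷ │ └─┘ │ └───┐ ╵ ╶───┤
│   │ │     │     │  ↳ → B│
└───┴─┴─────┴─────┴───────┘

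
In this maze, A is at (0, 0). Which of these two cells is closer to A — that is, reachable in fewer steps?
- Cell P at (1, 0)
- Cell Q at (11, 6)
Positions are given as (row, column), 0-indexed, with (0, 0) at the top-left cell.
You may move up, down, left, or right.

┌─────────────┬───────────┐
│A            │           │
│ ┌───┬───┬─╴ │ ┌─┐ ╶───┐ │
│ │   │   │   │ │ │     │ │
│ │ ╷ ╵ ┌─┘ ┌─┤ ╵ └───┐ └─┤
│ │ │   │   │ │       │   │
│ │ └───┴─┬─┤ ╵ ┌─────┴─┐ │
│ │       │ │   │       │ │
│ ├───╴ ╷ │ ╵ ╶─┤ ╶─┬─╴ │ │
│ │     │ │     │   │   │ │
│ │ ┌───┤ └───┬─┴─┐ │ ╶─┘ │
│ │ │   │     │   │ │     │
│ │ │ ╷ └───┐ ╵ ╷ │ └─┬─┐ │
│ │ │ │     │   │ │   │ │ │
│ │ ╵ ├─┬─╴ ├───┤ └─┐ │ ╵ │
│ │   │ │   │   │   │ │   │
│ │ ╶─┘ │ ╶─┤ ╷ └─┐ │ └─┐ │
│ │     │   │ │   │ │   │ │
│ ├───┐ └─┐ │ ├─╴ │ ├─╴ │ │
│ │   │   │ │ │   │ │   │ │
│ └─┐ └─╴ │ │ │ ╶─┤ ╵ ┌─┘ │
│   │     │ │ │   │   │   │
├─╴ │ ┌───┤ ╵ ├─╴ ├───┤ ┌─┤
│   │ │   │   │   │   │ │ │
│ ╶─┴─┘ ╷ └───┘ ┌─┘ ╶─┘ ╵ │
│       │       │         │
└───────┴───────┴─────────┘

Shortest path A → P at (1, 0): 1 steps
Shortest path A → Q at (11, 6): 37 steps

P is closer (1 steps vs 37 steps).

Path to P:

┌─────────────┬───────────┐
│A            │           │
│ ┌───┬───┬─╴ │ ┌─┐ ╶───┐ │
│P│   │   │   │ │ │     │ │
│ │ ╷ ╵ ┌─┘ ┌─┤ ╵ └───┐ └─┤
│ │ │   │   │ │       │   │
│ │ └───┴─┬─┤ ╵ ┌─────┴─┐ │
│ │       │ │   │       │ │
│ ├───╴ ╷ │ ╵ ╶─┤ ╶─┬─╴ │ │
│ │     │ │     │   │   │ │
│ │ ┌───┤ └───┬─┴─┐ │ ╶─┘ │
│ │ │   │     │   │ │     │
│ │ │ ╷ └───┐ ╵ ╷ │ └─┬─┐ │
│ │ │ │     │   │ │   │ │ │
│ │ ╵ ├─┬─╴ ├───┤ └─┐ │ ╵ │
│ │   │ │   │   │   │ │   │
│ │ ╶─┘ │ ╶─┤ ╷ └─┐ │ └─┐ │
│ │     │   │ │   │ │   │ │
│ ├───┐ └─┐ │ ├─╴ │ ├─╴ │ │
│ │   │   │ │ │   │ │   │ │
│ └─┐ └─╴ │ │ │ ╶─┤ ╵ ┌─┘ │
│   │     │ │ │   │   │   │
├─╴ │ ┌───┤ ╵ ├─╴ ├───┤ ┌─┤
│   │ │   │   │   │   │ │ │
│ ╶─┴─┘ ╷ └───┘ ┌─┘ ╶─┘ ╵ │
│       │       │         │
└───────┴───────┴─────────┘

Path to Q:

┌─────────────┬───────────┐
│A            │           │
│ ┌───┬───┬─╴ │ ┌─┐ ╶───┐ │
│↓│   │   │   │ │ │     │ │
│ │ ╷ ╵ ┌─┘ ┌─┤ ╵ └───┐ └─┤
│↓│ │   │   │ │       │   │
│ │ └───┴─┬─┤ ╵ ┌─────┴─┐ │
│↓│       │ │   │       │ │
│ ├───╴ ╷ │ ╵ ╶─┤ ╶─┬─╴ │ │
│↓│     │ │     │   │   │ │
│ │ ┌───┤ └───┬─┴─┐ │ ╶─┘ │
│↓│ │   │     │   │ │     │
│ │ │ ╷ └───┐ ╵ ╷ │ └─┬─┐ │
│↓│ │ │     │   │ │   │ │ │
│ │ ╵ ├─┬─╴ ├───┤ └─┐ │ ╵ │
│↓│   │ │   │↓ ↰│   │ │   │
│ │ ╶─┘ │ ╶─┤ ╷ └─┐ │ └─┐ │
│↓│     │   │↓│↑ ↰│ │   │ │
│ ├───┐ └─┐ │ ├─╴ │ ├─╴ │ │
│↓│   │   │ │↓│↱ ↑│ │   │ │
│ └─┐ └─╴ │ │ │ ╶─┤ ╵ ┌─┘ │
│↳ ↓│     │ │↓│↑ ↰│   │   │
├─╴ │ ┌───┤ ╵ ├─╴ ├───┤ ┌─┤
│↓ ↲│ │↱ ↓│  Q│↱ ↑│   │ │ │
│ ╶─┴─┘ ╷ └───┘ ┌─┘ ╶─┘ ╵ │
│↳ → → ↑│↳ → → ↑│         │
└───────┴───────┴─────────┘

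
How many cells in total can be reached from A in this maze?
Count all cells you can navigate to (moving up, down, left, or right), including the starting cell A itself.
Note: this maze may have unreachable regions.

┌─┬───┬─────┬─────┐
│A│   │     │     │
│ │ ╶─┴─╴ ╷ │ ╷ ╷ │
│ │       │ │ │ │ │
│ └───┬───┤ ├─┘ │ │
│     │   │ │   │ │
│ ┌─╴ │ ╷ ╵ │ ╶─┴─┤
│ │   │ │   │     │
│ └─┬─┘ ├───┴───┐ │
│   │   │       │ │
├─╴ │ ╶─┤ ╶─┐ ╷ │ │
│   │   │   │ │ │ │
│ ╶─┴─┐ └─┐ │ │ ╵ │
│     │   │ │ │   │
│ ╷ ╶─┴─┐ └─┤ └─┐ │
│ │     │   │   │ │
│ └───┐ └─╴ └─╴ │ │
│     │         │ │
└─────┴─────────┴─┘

Using BFS/flood-fill to find all reachable cells from A:
Maze size: 9 × 9 = 81 total cells
All cells are reachable — the maze is fully connected.
Reachable cells: 81

Reachable region (· marks reachable cells):

┌─┬───┬─────┬─────┐
│A│· ·│· · ·│· · ·│
│ │ ╶─┴─╴ ╷ │ ╷ ╷ │
│·│· · · ·│·│·│·│·│
│ └───┬───┤ ├─┘ │ │
│· · ·│· ·│·│· ·│·│
│ ┌─╴ │ ╷ ╵ │ ╶─┴─┤
│·│· ·│·│· ·│· · ·│
│ └─┬─┘ ├───┴───┐ │
│· ·│· ·│· · · ·│·│
├─╴ │ ╶─┤ ╶─┐ ╷ │ │
│· ·│· ·│· ·│·│·│·│
│ ╶─┴─┐ └─┐ │ │ ╵ │
│· · ·│· ·│·│·│· ·│
│ ╷ ╶─┴─┐ └─┤ └─┐ │
│·│· · ·│· ·│· ·│·│
│ └───┐ └─╴ └─╴ │ │
│· · ·│· · · · ·│·│
└─────┴─────────┴─┘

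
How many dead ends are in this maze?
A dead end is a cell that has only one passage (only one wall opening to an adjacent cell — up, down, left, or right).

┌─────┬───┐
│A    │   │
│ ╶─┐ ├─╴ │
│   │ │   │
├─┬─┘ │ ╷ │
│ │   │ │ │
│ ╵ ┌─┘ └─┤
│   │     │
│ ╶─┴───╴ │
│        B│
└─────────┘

Checking each cell for number of passages:

Dead ends found at positions:
  (0, 3)
  (1, 1)
  (2, 0)
  (2, 4)
  (3, 2)
Total dead ends: 5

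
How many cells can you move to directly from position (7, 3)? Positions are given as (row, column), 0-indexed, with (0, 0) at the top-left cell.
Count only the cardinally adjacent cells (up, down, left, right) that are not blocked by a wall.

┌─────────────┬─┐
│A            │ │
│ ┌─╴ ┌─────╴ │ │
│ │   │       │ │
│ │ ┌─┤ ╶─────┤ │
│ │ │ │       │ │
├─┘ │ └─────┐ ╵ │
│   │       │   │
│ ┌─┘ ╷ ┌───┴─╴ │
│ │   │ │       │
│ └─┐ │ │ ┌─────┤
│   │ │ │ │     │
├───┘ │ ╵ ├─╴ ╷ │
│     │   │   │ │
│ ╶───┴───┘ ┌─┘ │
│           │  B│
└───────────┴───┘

Checking passable neighbors of (7, 3):
Neighbors: (7, 2), (7, 4)
Count: 2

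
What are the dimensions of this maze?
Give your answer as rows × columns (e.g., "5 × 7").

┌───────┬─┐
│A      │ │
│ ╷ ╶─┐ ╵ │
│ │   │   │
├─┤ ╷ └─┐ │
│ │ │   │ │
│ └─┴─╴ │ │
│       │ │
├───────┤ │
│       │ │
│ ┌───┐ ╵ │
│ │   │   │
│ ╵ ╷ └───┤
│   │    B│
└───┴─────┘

Counting the maze dimensions:
Rows (vertical): 7
Columns (horizontal): 5
Dimensions: 7 × 5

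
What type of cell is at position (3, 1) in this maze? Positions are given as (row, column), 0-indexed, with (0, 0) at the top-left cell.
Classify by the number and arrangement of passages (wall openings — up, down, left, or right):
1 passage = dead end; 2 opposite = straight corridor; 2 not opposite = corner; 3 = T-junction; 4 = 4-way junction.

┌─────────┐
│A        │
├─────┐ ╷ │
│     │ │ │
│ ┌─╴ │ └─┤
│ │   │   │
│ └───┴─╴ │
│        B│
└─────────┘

Checking cell at (3, 1):
Number of passages: 2
Cell type: straight corridor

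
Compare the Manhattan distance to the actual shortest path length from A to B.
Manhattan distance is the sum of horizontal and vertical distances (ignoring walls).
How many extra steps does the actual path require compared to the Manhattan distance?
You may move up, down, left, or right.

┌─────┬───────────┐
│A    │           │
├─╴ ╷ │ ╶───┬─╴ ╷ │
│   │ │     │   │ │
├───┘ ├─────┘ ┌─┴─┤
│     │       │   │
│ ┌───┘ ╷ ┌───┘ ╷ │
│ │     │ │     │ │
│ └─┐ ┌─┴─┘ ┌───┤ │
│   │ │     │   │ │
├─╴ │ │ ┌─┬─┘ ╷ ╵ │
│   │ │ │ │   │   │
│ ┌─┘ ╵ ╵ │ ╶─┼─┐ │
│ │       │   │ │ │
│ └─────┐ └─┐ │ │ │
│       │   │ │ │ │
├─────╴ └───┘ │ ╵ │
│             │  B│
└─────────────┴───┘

Manhattan distance: |8 - 0| + |8 - 0| = 16
Actual path length: 32
Extra steps: 32 - 16 = 16

Solution:

┌─────┬───────────┐
│A → ↓│           │
├─╴ ╷ │ ╶───┬─╴ ╷ │
│   │↓│     │   │ │
├───┘ ├─────┘ ┌─┴─┤
│↓ ← ↲│       │   │
│ ┌───┘ ╷ ┌───┘ ╷ │
│↓│     │ │     │ │
│ └─┐ ┌─┴─┘ ┌───┤ │
│↳ ↓│ │     │↱ ↓│ │
├─╴ │ │ ┌─┬─┘ ╷ ╵ │
│↓ ↲│ │ │ │↱ ↑│↳ ↓│
│ ┌─┘ ╵ ╵ │ ╶─┼─┐ │
│↓│       │↑ ↰│ │↓│
│ └─────┐ └─┐ │ │ │
│↳ → → ↓│   │↑│ │↓│
├─────╴ └───┘ │ ╵ │
│      ↳ → → ↑│  B│
└─────────────┴───┘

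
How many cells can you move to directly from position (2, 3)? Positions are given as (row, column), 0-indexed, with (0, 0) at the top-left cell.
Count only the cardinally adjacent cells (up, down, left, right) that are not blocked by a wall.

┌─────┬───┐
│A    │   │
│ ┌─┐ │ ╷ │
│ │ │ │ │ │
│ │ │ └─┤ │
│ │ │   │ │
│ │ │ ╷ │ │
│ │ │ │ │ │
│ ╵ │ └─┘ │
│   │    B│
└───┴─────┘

Checking passable neighbors of (2, 3):
Neighbors: (3, 3), (2, 2)
Count: 2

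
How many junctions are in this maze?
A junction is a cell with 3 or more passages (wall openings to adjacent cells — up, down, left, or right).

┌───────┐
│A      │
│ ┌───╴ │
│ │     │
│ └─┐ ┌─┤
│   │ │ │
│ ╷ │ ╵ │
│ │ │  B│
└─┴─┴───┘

Checking each cell for number of passages:

Junctions found (3+ passages):
  (1, 2): 3 passages
  (2, 0): 3 passages
Total junctions: 2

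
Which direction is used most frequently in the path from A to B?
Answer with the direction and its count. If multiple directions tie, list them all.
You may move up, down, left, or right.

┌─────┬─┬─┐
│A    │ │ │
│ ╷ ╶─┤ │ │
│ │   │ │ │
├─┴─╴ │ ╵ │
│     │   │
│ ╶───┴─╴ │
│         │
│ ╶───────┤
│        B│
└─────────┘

Directions: right, down, right, down, left, left, down, down, right, right, right, right
Counts: {'right': 6, 'down': 4, 'left': 2}
Most common: right (6 times)

Solution:

┌─────┬─┬─┐
│A ↓  │ │ │
│ ╷ ╶─┤ │ │
│ │↳ ↓│ │ │
├─┴─╴ │ ╵ │
│↓ ← ↲│   │
│ ╶───┴─╴ │
│↓        │
│ ╶───────┤
│↳ → → → B│
└─────────┘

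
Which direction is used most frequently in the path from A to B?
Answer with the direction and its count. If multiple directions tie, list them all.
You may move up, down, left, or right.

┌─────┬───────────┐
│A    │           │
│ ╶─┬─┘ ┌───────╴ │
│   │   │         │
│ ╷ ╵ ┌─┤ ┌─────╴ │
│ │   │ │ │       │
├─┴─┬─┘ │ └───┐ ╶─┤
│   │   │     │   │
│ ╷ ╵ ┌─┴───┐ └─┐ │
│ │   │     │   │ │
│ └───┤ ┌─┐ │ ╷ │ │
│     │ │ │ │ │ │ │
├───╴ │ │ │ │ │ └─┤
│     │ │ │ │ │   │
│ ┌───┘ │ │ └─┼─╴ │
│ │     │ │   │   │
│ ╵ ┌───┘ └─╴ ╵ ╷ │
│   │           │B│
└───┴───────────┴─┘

Directions: down, right, down, right, up, right, up, right, right, right, right, right, down, left, left, left, left, down, down, right, right, down, right, down, down, right, down, down
Counts: {'down': 10, 'right': 12, 'up': 2, 'left': 4}
Most common: right (12 times)

Solution:

┌─────┬───────────┐
│A    │↱ → → → → ↓│
│ ╶─┬─┘ ┌───────╴ │
│↳ ↓│↱ ↑│↓ ← ← ← ↲│
│ ╷ ╵ ┌─┤ ┌─────╴ │
│ │↳ ↑│ │↓│       │
├─┴─┬─┘ │ └───┐ ╶─┤
│   │   │↳ → ↓│   │
│ ╷ ╵ ┌─┴───┐ └─┐ │
│ │   │     │↳ ↓│ │
│ └───┤ ┌─┐ │ ╷ │ │
│     │ │ │ │ │↓│ │
├───╴ │ │ │ │ │ └─┤
│     │ │ │ │ │↳ ↓│
│ ┌───┘ │ │ └─┼─╴ │
│ │     │ │   │  ↓│
│ ╵ ┌───┘ └─╴ ╵ ╷ │
│   │           │B│
└───┴───────────┴─┘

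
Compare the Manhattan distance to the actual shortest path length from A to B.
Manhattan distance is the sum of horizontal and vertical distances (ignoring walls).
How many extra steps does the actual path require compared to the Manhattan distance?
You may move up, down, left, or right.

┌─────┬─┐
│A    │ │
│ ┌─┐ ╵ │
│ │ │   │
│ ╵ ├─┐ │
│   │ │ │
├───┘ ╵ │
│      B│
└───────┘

Manhattan distance: |3 - 0| + |3 - 0| = 6
Actual path length: 6
Extra steps: 6 - 6 = 0

Solution:

┌─────┬─┐
│A → ↓│ │
│ ┌─┐ ╵ │
│ │ │↳ ↓│
│ ╵ ├─┐ │
│   │ │↓│
├───┘ ╵ │
│      B│
└───────┘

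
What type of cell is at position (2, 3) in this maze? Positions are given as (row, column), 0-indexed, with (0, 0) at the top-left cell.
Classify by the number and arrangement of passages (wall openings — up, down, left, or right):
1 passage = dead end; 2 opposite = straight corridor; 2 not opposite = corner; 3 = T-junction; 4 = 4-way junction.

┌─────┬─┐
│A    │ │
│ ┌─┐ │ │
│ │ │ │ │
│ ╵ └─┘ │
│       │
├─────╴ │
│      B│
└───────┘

Checking cell at (2, 3):
Number of passages: 3
Cell type: T-junction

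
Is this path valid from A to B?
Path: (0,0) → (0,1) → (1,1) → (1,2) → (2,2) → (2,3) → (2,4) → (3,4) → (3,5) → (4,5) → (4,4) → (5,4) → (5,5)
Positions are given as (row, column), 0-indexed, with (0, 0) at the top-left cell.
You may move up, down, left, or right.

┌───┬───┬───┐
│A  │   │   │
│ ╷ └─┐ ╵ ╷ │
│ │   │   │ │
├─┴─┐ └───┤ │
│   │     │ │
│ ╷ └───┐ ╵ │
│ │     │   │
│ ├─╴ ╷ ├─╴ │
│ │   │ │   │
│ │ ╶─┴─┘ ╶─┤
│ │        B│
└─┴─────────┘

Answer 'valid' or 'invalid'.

Checking path validity:
Result: All consecutive moves are passable.

valid

Correct solution:

┌───┬───┬───┐
│A ↓│   │   │
│ ╷ └─┐ ╵ ╷ │
│ │↳ ↓│   │ │
├─┴─┐ └───┤ │
│   │↳ → ↓│ │
│ ╷ └───┐ ╵ │
│ │     │↳ ↓│
│ ├─╴ ╷ ├─╴ │
│ │   │ │↓ ↲│
│ │ ╶─┴─┘ ╶─┤
│ │      ↳ B│
└─┴─────────┘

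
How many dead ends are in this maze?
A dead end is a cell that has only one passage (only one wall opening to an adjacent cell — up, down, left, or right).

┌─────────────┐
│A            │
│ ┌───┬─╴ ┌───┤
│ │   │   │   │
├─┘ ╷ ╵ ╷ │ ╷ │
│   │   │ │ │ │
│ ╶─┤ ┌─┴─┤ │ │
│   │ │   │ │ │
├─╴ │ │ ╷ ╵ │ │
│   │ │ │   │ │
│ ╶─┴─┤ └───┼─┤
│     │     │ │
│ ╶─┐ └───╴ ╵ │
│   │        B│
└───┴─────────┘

Checking each cell for number of passages:

Dead ends found at positions:
  (0, 6)
  (1, 0)
  (2, 4)
  (4, 2)
  (4, 6)
  (5, 6)
  (6, 1)
Total dead ends: 7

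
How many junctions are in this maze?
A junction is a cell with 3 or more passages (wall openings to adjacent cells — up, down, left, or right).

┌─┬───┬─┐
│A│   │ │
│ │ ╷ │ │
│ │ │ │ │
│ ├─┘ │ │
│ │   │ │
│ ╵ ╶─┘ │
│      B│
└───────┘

Checking each cell for number of passages:

Junctions found (3+ passages):
  (3, 1): 3 passages
Total junctions: 1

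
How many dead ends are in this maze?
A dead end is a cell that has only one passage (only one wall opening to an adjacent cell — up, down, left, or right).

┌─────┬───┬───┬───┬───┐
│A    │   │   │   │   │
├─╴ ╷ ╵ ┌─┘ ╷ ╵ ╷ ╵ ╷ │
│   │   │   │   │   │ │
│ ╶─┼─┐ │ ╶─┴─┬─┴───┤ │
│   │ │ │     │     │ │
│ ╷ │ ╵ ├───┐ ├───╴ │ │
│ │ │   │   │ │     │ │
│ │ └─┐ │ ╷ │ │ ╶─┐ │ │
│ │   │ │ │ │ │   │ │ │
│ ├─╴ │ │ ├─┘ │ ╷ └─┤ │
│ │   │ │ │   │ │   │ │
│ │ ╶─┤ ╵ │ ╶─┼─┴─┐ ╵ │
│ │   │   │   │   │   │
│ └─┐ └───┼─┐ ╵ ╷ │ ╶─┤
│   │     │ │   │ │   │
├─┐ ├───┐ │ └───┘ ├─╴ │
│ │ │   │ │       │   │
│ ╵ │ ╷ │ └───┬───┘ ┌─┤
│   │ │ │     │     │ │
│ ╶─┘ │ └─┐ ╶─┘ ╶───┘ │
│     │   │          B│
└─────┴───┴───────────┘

Checking each cell for number of passages:

Dead ends found at positions:
  (0, 0)
  (0, 4)
  (2, 2)
  (2, 7)
  (4, 5)
  (4, 9)
  (5, 7)
  (7, 5)
  (8, 0)
  (9, 6)
  (9, 10)
  (10, 4)
Total dead ends: 12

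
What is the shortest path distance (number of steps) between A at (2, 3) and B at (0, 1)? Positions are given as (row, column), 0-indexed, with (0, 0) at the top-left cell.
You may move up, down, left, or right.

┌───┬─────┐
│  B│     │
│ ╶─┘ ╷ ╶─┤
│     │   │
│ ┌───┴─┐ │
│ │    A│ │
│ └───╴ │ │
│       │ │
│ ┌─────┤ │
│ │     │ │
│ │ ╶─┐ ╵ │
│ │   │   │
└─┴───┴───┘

Finding path from (2, 3) to (0, 1):
Path: (2,3) → (3,3) → (3,2) → (3,1) → (3,0) → (2,0) → (1,0) → (0,0) → (0,1)
Distance: 8 steps

Solution:

┌───┬─────┐
│↱ B│     │
│ ╶─┘ ╷ ╶─┤
│↑    │   │
│ ┌───┴─┐ │
│↑│    A│ │
│ └───╴ │ │
│↑ ← ← ↲│ │
│ ┌─────┤ │
│ │     │ │
│ │ ╶─┐ ╵ │
│ │   │   │
└─┴───┴───┘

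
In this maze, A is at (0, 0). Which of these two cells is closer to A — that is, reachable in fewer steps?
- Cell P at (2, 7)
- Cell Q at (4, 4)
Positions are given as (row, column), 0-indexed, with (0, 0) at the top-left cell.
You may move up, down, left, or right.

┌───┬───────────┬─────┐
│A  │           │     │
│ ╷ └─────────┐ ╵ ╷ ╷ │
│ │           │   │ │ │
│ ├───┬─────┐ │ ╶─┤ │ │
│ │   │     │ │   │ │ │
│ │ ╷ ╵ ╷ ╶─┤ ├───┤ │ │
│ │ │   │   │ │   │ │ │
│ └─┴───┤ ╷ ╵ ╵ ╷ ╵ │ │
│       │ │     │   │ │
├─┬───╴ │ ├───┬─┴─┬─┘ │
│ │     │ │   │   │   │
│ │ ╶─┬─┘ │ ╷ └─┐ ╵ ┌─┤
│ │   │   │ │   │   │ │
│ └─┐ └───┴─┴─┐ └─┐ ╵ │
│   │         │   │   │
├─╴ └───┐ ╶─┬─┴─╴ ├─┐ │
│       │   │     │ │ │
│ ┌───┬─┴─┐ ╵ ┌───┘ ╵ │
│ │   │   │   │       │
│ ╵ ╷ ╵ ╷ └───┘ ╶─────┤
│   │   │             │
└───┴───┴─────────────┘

Shortest path A → P at (2, 7): 23 steps
Shortest path A → Q at (4, 4): 14 steps

Q is closer (14 steps vs 23 steps).

Path to P:

┌───┬───────────┬─────┐
│A ↓│           │↓ ↰  │
│ ╷ └─────────┐ ╵ ╷ ╷ │
│ │↳ → → → → ↓│↓ ↲│↑│ │
│ ├───┬─────┐ │ ╶─┤ │ │
│ │   │     │↓│P  │↑│ │
│ │ ╷ ╵ ╷ ╶─┤ ├───┤ │ │
│ │ │   │   │↓│↱ ↓│↑│ │
│ └─┴───┤ ╷ ╵ ╵ ╷ ╵ │ │
│       │ │  ↳ ↑│↳ ↑│ │
├─┬───╴ │ ├───┬─┴─┬─┘ │
│ │     │ │   │   │   │
│ │ ╶─┬─┘ │ ╷ └─┐ ╵ ┌─┤
│ │   │   │ │   │   │ │
│ └─┐ └───┴─┴─┐ └─┐ ╵ │
│   │         │   │   │
├─╴ └───┐ ╶─┬─┴─╴ ├─┐ │
│       │   │     │ │ │
│ ┌───┬─┴─┐ ╵ ┌───┘ ╵ │
│ │   │   │   │       │
│ ╵ ╷ ╵ ╷ └───┘ ╶─────┤
│   │   │             │
└───┴───┴─────────────┘

Path to Q:

┌───┬───────────┬─────┐
│A ↓│           │     │
│ ╷ └─────────┐ ╵ ╷ ╷ │
│ │↳ → → → → ↓│   │ │ │
│ ├───┬─────┐ │ ╶─┤ │ │
│ │   │     │↓│   │ │ │
│ │ ╷ ╵ ╷ ╶─┤ ├───┤ │ │
│ │ │   │↓ ↰│↓│   │ │ │
│ └─┴───┤ ╷ ╵ ╵ ╷ ╵ │ │
│       │Q│↑ ↲  │   │ │
├─┬───╴ │ ├───┬─┴─┬─┘ │
│ │     │ │   │   │   │
│ │ ╶─┬─┘ │ ╷ └─┐ ╵ ┌─┤
│ │   │   │ │   │   │ │
│ └─┐ └───┴─┴─┐ └─┐ ╵ │
│   │         │   │   │
├─╴ └───┐ ╶─┬─┴─╴ ├─┐ │
│       │   │     │ │ │
│ ┌───┬─┴─┐ ╵ ┌───┘ ╵ │
│ │   │   │   │       │
│ ╵ ╷ ╵ ╷ └───┘ ╶─────┤
│   │   │             │
└───┴───┴─────────────┘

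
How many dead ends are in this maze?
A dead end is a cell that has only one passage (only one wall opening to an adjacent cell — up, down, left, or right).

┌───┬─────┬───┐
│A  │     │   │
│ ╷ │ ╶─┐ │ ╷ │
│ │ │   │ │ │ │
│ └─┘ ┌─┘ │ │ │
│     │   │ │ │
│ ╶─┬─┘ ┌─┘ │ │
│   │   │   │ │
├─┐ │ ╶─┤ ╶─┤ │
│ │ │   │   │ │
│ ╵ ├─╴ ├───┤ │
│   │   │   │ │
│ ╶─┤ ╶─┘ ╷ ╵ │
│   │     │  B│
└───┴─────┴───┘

Checking each cell for number of passages:

Dead ends found at positions:
  (1, 1)
  (1, 3)
  (4, 0)
  (4, 5)
  (6, 1)
Total dead ends: 5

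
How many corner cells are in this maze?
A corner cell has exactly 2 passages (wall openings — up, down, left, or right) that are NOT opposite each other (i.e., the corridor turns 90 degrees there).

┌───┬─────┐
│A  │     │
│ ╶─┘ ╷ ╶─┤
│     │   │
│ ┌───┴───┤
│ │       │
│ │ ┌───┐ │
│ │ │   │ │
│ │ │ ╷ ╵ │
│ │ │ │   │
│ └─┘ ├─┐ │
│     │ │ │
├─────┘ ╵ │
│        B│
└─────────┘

Counting corner cells (2 non-opposite passages):
Total corners: 12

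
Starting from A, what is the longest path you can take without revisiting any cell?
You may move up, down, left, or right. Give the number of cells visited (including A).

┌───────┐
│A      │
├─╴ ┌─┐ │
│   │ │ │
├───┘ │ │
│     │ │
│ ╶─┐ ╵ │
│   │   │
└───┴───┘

Finding longest simple path using DFS:
Start: (0, 0)
Longest path visits 13 cells
Path: A → right → right → right → down → down → down → left → up → left → left → down → right

Solution:

┌───────┐
│A → → ↓│
├─╴ ┌─┐ │
│   │ │↓│
├───┘ │ │
│↓ ← ↰│↓│
│ ╶─┐ ╵ │
│↳ B│↑ ↲│
└───┴───┘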